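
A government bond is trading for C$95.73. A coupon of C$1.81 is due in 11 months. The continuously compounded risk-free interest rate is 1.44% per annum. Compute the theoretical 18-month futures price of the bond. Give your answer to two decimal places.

C$95.99

PV(coupons) I = 1.81·e^(−0.0144·11/12)
I = 1.7863
F = (S − I)·e^(rT) = (95.73 − 1.7863) · e^(0.0144·18/12)
= 93.9437 · e^0.021600 = 93.9437 × 1.021835 = C$95.99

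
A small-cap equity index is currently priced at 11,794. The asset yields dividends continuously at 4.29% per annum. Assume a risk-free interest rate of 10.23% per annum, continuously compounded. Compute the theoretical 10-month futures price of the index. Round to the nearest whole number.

12,392

F = S·e^((r − q)T) = 11794 · e^((0.1023 − 0.0429) × 10/12)
= 11794 · e^0.049500 = 11794 × 1.050746
F = 12,392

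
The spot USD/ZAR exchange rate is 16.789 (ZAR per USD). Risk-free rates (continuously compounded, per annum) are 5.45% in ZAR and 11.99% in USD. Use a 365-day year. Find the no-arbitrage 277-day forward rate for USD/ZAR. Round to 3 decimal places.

F = S·e^((r_ZAR − r_USD)T) = 16.789 · e^((0.0545 − 0.1199) × 277/365)
= 16.789 · e^-0.049632 = 16.789 × 0.951580
F = 15.976 ZAR per USD

15.976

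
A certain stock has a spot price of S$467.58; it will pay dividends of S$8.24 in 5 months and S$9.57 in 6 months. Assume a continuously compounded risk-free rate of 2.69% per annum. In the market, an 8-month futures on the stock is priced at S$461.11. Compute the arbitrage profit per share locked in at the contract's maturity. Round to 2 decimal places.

PV(dividends) I = 8.24·e^(−0.0269·5/12) + 9.57·e^(−0.0269·6/12) = 17.5903
Fair futures F* = (S − I)·e^(rT) = (467.58 − 17.5903)·e^0.017933 = 449.9897 × 1.018095 = 458.1323
Market S$461.11 > fair 458.1323: forward overpriced → cash-and-carry (borrow at r, buy the stock and collect the dividends, short the forward).
Profit at T = |F_mkt − F*| = |461.11 − 458.1323| = S$2.98 per share

S$2.98 per share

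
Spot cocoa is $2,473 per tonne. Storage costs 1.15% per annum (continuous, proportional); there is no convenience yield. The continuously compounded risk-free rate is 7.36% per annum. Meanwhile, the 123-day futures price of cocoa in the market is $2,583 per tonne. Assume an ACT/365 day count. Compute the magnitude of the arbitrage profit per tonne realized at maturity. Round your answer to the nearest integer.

$38 per tonne

Fair futures: F* = S·e^(carry·T), with carry = (r + u) = 0.0736 + 0.0115 = 0.0851
F* = 2473 · e^(0.0851 × 123/365) = 2473 · e^0.028678 = 2473 × 1.029093 = $2544.9470
Market $2583 > fair $2544.9470: forward overpriced → cash-and-carry (buy spot, short the forward).
At maturity, profit = |F_mkt − F*| = |2583 − 2544.9470| = $38 per tonne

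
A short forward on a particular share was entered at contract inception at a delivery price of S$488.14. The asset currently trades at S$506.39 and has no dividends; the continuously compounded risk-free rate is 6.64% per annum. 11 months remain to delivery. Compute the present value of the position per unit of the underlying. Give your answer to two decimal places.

-S$47.08

Current fair forward for the remaining 11 months: F = S·e^(r·T), r = 0.0664
F = 506.39 · e^(0.0664 × 11/12) = 506.39 × 1.062757 = 538.1695
Value of long forward = (F − K)·e^(−rT) = (538.1695 − 488.14) · e^(−0.0664·11/12)
= 50.0295 × 0.940949 = 47.08
Short position value = −(long value) = -S$47.08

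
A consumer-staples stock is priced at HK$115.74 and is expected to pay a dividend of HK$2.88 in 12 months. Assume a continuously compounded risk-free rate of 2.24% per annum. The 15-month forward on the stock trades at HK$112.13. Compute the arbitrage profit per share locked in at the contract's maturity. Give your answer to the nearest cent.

PV(dividends) I = 2.88·e^(−0.0224·12/12) = 2.8162
Fair forward F* = (S − I)·e^(rT) = (115.74 − 2.8162)·e^0.028000 = 112.9238 × 1.028396 = 116.1304
Market HK$112.13 < fair 116.1304: forward underpriced → reverse cash-and-carry (short the stock, invest proceeds at r, pay the dividends, go long the forward).
Profit at T = |F_mkt − F*| = |112.13 − 116.1304| = HK$4.00 per share

HK$4.00 per share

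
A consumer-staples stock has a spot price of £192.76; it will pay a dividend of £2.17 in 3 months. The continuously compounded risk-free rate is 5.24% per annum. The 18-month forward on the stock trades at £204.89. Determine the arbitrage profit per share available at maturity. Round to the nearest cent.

PV(dividends) I = 2.17·e^(−0.0524·3/12) = 2.1418
Fair forward F* = (S − I)·e^(rT) = (192.76 − 2.1418)·e^0.078600 = 190.6182 × 1.081772 = 206.2054
Market £204.89 < fair 206.2054: forward underpriced → reverse cash-and-carry (short the stock, invest proceeds at r, pay the dividends, go long the forward).
Profit at T = |F_mkt − F*| = |204.89 − 206.2054| = £1.32 per share

£1.32 per share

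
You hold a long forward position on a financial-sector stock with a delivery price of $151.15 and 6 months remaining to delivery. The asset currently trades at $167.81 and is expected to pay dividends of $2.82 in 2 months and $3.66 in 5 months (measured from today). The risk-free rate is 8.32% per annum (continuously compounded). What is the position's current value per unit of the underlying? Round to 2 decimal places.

$16.50

PV(remaining dividends) I = 2.82·e^(−0.0832·2/12) + 3.66·e^(−0.0832·5/12) = 6.3165
Current forward F = (S − I)·e^(rT) = (167.81 − 6.3165)·e^(0.0832·6/12) = 161.4935 × 1.042477 = 168.3533
Value (long) = (F − K)·e^(−rT) = (168.3533 − 151.15) × 0.959253 = 16.5023
Value = $16.50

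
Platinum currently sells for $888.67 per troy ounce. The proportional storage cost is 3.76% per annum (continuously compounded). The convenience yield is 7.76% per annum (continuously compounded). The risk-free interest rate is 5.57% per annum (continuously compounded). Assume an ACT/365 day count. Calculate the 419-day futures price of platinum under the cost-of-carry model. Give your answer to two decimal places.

Net carry = r + u − y = 0.0557 + 0.0376 − 0.0776 = 0.0157
F = S·e^((r+u−y)T) = 888.67 · e^(0.0157 × 419/365) = 888.67 · e^0.018023
= 888.67 × 1.018186 = $904.83 per troy ounce

$904.83 per troy ounce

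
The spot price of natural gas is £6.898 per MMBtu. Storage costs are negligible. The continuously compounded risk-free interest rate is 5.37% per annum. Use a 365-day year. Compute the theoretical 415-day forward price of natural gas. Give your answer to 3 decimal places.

£7.332 per MMBtu

F = S·e^(rT) = 6.898 · e^(0.0537 × 415/365) = 6.898 · e^0.061056
= 6.898 × 1.062958 = £7.332 per MMBtu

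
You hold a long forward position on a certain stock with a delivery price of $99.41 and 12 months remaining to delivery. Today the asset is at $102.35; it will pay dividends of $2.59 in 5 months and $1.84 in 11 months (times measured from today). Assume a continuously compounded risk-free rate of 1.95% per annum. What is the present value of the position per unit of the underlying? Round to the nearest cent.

PV(remaining dividends) I = 2.59·e^(−0.0195·5/12) + 1.84·e^(−0.0195·11/12) = 4.3764
Current forward F = (S − I)·e^(rT) = (102.35 − 4.3764)·e^(0.0195·12/12) = 97.9736 × 1.019691 = 99.9028
Value (long) = (F − K)·e^(−rT) = (99.9028 − 99.41) × 0.980689 = 0.4833
Value = $0.48

$0.48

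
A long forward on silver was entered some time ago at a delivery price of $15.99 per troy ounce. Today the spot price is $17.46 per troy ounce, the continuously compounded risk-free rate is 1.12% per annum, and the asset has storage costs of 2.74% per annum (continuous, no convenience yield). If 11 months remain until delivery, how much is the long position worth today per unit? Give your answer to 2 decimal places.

$2.08 per troy ounce

Current fair forward for the remaining 11 months: F = S·e^((r + u)·T), (r + u) = 0.0112 + 0.0274 = 0.0386
F = 17.46 · e^(0.0386 × 11/12) = 17.46 × 1.036017 = 18.0889
Value of long forward = (F − K)·e^(−rT) = (18.0889 − 15.99) · e^(−0.0112·11/12)
= 2.0989 × 0.989786 = 2.08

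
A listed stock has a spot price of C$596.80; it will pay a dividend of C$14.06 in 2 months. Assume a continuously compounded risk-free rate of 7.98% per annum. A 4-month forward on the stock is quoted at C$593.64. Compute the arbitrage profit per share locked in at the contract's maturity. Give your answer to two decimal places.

PV(dividends) I = 14.06·e^(−0.0798·2/12) = 13.8742
Fair forward F* = (S − I)·e^(rT) = (596.80 − 13.8742)·e^0.026600 = 582.9258 × 1.026957 = 598.6397
Market C$593.64 < fair 598.6397: forward underpriced → reverse cash-and-carry (short the stock, invest proceeds at r, pay the dividends, go long the forward).
Profit at T = |F_mkt − F*| = |593.64 − 598.6397| = C$5.00 per share

C$5.00 per share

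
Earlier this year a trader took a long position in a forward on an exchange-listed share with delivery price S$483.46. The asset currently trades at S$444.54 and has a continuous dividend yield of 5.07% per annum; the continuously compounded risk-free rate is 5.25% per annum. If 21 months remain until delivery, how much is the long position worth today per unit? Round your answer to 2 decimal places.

Current fair forward for the remaining 21 months: F = S·e^((r − q)·T), (r − q) = 0.0525 − 0.0507 = 0.0018
F = 444.54 · e^(0.0018 × 21/12) = 444.54 × 1.003155 = 445.9425
Value of long forward = (F − K)·e^(−rT) = (445.9425 − 483.46) · e^(−0.0525·21/12)
= -37.5175 × 0.912219 = -34.22

-S$34.22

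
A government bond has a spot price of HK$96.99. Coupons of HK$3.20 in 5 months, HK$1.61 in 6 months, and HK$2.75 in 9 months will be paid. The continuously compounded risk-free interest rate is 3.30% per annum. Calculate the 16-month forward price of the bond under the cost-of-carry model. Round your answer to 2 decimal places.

PV(coupons) I = 3.20·e^(−0.0330·5/12) + 1.61·e^(−0.0330·6/12) + 2.75·e^(−0.0330·9/12)
I = 3.1563 + 1.5837 + 2.6828 = 7.4228
F = (S − I)·e^(rT) = (96.99 − 7.4228) · e^(0.0330·16/12)
= 89.5672 · e^0.044000 = 89.5672 × 1.044982 = HK$93.60

HK$93.60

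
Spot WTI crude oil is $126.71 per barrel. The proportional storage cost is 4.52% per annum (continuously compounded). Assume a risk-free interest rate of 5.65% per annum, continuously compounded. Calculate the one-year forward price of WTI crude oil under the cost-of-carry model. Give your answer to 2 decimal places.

Net carry = r + u − y = 0.0565 + 0.0452 − 0.0000 = 0.1017
F = S·e^((r+u−y)T) = 126.71 · e^(0.1017 × 12/12) = 126.71 · e^0.101700
= 126.71 × 1.107051 = $140.27 per barrel

$140.27 per barrel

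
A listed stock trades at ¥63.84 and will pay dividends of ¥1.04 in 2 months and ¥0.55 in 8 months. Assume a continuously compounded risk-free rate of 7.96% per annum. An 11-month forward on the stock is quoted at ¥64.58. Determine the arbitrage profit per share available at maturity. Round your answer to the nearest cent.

¥2.43 per share

PV(dividends) I = 1.04·e^(−0.0796·2/12) + 0.55·e^(−0.0796·8/12) = 1.5479
Fair forward F* = (S − I)·e^(rT) = (63.84 − 1.5479)·e^0.072967 = 62.2921 × 1.075695 = 67.0073
Market ¥64.58 < fair 67.0073: forward underpriced → reverse cash-and-carry (short the stock, invest proceeds at r, pay the dividends, go long the forward).
Profit at T = |F_mkt − F*| = |64.58 − 67.0073| = ¥2.43 per share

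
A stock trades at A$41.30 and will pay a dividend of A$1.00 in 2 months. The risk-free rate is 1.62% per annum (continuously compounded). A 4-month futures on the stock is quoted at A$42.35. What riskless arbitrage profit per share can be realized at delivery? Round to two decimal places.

A$1.83 per share

PV(dividends) I = 1.00·e^(−0.0162·2/12) = 0.9973
Fair futures F* = (S − I)·e^(rT) = (41.30 − 0.9973)·e^0.005400 = 40.3027 × 1.005415 = 40.5209
Market A$42.35 > fair 40.5209: forward overpriced → cash-and-carry (borrow at r, buy the stock and collect the dividends, short the forward).
Profit at T = |F_mkt − F*| = |42.35 − 40.5209| = A$1.83 per share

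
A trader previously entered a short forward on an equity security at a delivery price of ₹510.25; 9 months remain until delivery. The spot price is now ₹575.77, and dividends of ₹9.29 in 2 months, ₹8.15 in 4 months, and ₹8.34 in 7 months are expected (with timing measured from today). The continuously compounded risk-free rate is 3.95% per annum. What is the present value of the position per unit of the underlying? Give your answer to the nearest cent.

-₹54.99

PV(remaining dividends) I = 9.29·e^(−0.0395·2/12) + 8.15·e^(−0.0395·4/12) + 8.34·e^(−0.0395·7/12) = 25.4225
Current forward F = (S − I)·e^(rT) = (575.77 − 25.4225)·e^(0.0395·9/12) = 550.3475 × 1.030068 = 566.8953
Value (long) = (F − K)·e^(−rT) = (566.8953 − 510.25) × 0.970810 = 54.9918
Short position value = −(long value) = -₹54.99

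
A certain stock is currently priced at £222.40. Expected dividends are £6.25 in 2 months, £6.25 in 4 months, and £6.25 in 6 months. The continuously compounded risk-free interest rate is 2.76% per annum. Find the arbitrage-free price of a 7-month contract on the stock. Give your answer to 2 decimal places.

PV(dividends) I = 6.25·e^(−0.0276·2/12) + 6.25·e^(−0.0276·4/12) + 6.25·e^(−0.0276·6/12)
I = 6.2213 + 6.1928 + 6.1643 = 18.5784
F = (S − I)·e^(rT) = (222.40 − 18.5784) · e^(0.0276·7/12)
= 203.8216 · e^0.016100 = 203.8216 × 1.016230 = £207.13

£207.13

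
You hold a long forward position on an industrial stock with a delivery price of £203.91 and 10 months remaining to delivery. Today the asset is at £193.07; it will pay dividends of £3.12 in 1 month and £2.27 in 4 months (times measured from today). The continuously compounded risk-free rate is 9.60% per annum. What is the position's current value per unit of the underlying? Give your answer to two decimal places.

PV(remaining dividends) I = 3.12·e^(−0.0960·1/12) + 2.27·e^(−0.0960·4/12) = 5.2936
Current forward F = (S − I)·e^(rT) = (193.07 − 5.2936)·e^(0.0960·10/12) = 187.7764 × 1.083287 = 203.4157
Value (long) = (F − K)·e^(−rT) = (203.4157 − 203.91) × 0.923116 = -0.4563
Value = -£0.46

-£0.46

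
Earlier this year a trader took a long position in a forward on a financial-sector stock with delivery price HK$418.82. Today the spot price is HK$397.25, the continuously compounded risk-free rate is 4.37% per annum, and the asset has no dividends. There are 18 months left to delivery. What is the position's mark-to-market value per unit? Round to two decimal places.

HK$5.00

Current fair forward for the remaining 18 months: F = S·e^(r·T), r = 0.0437
F = 397.25 · e^(0.0437 × 18/12) = 397.25 × 1.067746 = 424.1621
Value of long forward = (F − K)·e^(−rT) = (424.1621 − 418.82) · e^(−0.0437·18/12)
= 5.3421 × 0.936552 = 5.00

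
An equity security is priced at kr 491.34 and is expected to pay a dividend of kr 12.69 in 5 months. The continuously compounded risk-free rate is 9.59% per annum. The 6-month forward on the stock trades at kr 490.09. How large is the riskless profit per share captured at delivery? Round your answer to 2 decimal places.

kr 12.59 per share

PV(dividends) I = 12.69·e^(−0.0959·5/12) = 12.1929
Fair forward F* = (S − I)·e^(rT) = (491.34 − 12.1929)·e^0.047950 = 479.1471 × 1.049118 = 502.6818
Market kr 490.09 < fair 502.6818: forward underpriced → reverse cash-and-carry (short the stock, invest proceeds at r, pay the dividends, go long the forward).
Profit at T = |F_mkt − F*| = |490.09 − 502.6818| = kr 12.59 per share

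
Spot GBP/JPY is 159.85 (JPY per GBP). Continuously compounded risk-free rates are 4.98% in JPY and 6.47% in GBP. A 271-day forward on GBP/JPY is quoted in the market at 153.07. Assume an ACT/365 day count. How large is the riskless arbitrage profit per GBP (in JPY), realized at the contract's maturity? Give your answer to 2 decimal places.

Fair forward: F* = S·e^(carry·T), with carry = (r_JPY − r_GBP) = 0.0498 − 0.0647 = -0.0149
F* = 159.85 · e^(-0.0149 × 271/365) = 159.85 · e^-0.011063 = 159.85 × 0.988998 = 158.0913
Market 153.07 < fair 158.0913: forward underpriced → reverse cash-and-carry (short spot, go long the forward).
At maturity, profit = |F_mkt − F*| = |153.07 − 158.0913| = 5.02 per GBP (in JPY)

5.02 per GBP (in JPY)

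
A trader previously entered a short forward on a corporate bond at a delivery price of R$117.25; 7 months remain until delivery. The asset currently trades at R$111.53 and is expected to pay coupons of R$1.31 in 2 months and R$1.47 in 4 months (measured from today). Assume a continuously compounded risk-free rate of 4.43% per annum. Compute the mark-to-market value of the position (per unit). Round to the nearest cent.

R$5.48

PV(remaining coupons) I = 1.31·e^(−0.0443·2/12) + 1.47·e^(−0.0443·4/12) = 2.7488
Current forward F = (S − I)·e^(rT) = (111.53 − 2.7488)·e^(0.0443·7/12) = 108.7812 × 1.026178 = 111.6289
Value (long) = (F − K)·e^(−rT) = (111.6289 − 117.25) × 0.974489 = -5.4777
Short position value = −(long value) = R$5.48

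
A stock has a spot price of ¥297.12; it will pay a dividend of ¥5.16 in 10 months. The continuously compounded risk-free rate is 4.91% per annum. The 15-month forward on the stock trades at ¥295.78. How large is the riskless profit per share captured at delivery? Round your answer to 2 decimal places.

¥14.88 per share

PV(dividends) I = 5.16·e^(−0.0491·10/12) = 4.9531
Fair forward F* = (S − I)·e^(rT) = (297.12 − 4.9531)·e^0.061375 = 292.1669 × 1.063298 = 310.6605
Market ¥295.78 < fair 310.6605: forward underpriced → reverse cash-and-carry (short the stock, invest proceeds at r, pay the dividends, go long the forward).
Profit at T = |F_mkt − F*| = |295.78 − 310.6605| = ¥14.88 per share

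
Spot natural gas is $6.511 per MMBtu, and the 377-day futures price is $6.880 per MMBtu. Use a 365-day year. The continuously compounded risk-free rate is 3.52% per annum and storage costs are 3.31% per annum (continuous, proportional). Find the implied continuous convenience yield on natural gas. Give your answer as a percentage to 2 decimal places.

F = S·e^((r+u−y)T) ⇒ (r+u−y) = ln(F/S)/T
ln(6.880/6.511) = 0.055126; /T ⇒ 0.053371
y = r + u − ln(F/S)/T = 0.0352 + 0.0331 − 0.053371 = 0.014929
y = 1.49%

1.49%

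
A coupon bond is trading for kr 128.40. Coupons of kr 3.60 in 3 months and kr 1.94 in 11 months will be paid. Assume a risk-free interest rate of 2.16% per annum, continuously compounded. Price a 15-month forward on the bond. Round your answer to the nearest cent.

PV(coupons) I = 3.60·e^(−0.0216·3/12) + 1.94·e^(−0.0216·11/12)
I = 3.5806 + 1.9020 = 5.4826
F = (S − I)·e^(rT) = (128.40 − 5.4826) · e^(0.0216·15/12)
= 122.9174 · e^0.027000 = 122.9174 × 1.027368 = kr 126.28

kr 126.28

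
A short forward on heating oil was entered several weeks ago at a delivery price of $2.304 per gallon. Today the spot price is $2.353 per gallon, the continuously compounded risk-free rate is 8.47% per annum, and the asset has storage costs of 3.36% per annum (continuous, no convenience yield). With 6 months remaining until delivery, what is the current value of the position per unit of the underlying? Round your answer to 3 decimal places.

Current fair forward for the remaining 6 months: F = S·e^((r + u)·T), (r + u) = 0.0847 + 0.0336 = 0.1183
F = 2.353 · e^(0.1183 × 6/12) = 2.353 × 1.060934 = 2.4964
Value of long forward = (F − K)·e^(−rT) = (2.4964 − 2.304) · e^(−0.0847·6/12)
= 0.1924 × 0.958534 = 0.184
Short position value = −(long value) = -$0.184

-$0.184 per gallon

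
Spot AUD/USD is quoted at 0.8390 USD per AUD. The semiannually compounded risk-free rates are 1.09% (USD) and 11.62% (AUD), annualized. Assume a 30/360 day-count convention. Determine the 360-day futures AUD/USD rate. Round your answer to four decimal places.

By covered interest parity, F = S · (1+r_USD/2)^(2T) / (1+r_AUD/2)^(2T)
= 0.8390 × 1.010930 / 1.119576 = 0.8390 × 0.902958
F = 0.7576 USD per AUD

0.7576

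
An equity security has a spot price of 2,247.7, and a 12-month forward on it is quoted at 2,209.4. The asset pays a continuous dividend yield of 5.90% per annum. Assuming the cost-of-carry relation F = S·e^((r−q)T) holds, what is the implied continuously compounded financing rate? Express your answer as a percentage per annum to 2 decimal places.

From F = S·e^((r−q)T): (r − q) = ln(F/S)/T
ln(2209.4/2247.7) = ln(0.982960) = -0.017187
(r − q) = -0.017187 / (12/12) = -0.017187
r = ln(F/S)/T + q = -0.017187 + 0.0590 = 0.041813
r = 4.18%

4.18%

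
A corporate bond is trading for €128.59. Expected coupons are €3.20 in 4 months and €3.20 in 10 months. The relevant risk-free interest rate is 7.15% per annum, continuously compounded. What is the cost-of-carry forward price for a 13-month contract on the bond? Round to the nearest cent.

PV(coupons) I = 3.20·e^(−0.0715·4/12) + 3.20·e^(−0.0715·10/12)
I = 3.1246 + 3.0149 = 6.1395
F = (S − I)·e^(rT) = (128.59 − 6.1395) · e^(0.0715·13/12)
= 122.4505 · e^0.077458 = 122.4505 × 1.080537 = €132.31

€132.31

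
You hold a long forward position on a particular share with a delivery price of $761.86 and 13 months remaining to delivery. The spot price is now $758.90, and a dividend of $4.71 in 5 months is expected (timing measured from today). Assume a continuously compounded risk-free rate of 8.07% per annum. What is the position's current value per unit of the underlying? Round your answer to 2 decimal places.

PV(remaining dividends) I = 4.71·e^(−0.0807·5/12) = 4.5543
Current forward F = (S − I)·e^(rT) = (758.90 − 4.5543)·e^(0.0807·13/12) = 754.3457 × 1.091360 = 823.2627
Value (long) = (F − K)·e^(−rT) = (823.2627 − 761.86) × 0.916288 = 56.2626
Value = $56.26

$56.26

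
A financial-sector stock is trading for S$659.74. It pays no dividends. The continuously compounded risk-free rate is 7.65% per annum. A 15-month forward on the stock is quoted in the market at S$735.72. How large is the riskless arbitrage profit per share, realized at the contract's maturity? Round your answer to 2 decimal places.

S$9.78 per share

Fair forward: F* = S·e^(carry·T), with carry = r = 0.0765
F* = 659.74 · e^(0.0765 × 15/12) = 659.74 · e^0.095625 = 659.74 × 1.100346 = S$725.9423
Market S$735.72 > fair S$725.9423: forward overpriced → cash-and-carry (buy spot, short the forward).
At maturity, profit = |F_mkt − F*| = |735.72 − 725.9423| = S$9.78 per share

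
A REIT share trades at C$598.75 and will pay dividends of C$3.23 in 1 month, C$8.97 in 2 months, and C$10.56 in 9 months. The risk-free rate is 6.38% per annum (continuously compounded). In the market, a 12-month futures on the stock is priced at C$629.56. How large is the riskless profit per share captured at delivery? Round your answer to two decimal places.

C$14.98 per share

PV(dividends) I = 3.23·e^(−0.0638·1/12) + 8.97·e^(−0.0638·2/12) + 10.56·e^(−0.0638·9/12) = 22.1546
Fair futures F* = (S − I)·e^(rT) = (598.75 − 22.1546)·e^0.063800 = 576.5954 × 1.065879 = 614.5809
Market C$629.56 > fair 614.5809: forward overpriced → cash-and-carry (borrow at r, buy the stock and collect the dividends, short the forward).
Profit at T = |F_mkt − F*| = |629.56 − 614.5809| = C$14.98 per share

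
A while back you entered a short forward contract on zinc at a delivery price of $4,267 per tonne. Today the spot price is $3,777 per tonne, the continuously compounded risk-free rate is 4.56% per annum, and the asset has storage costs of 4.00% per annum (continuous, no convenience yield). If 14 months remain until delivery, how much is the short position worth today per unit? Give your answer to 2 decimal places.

$88.49 per tonne

Current fair forward for the remaining 14 months: F = S·e^((r + u)·T), (r + u) = 0.0456 + 0.0400 = 0.0856
F = 3777 · e^(0.0856 × 14/12) = 3777 × 1.10502357 = 4173.6740
Value of long forward = (F − K)·e^(−rT) = (4173.6740 − 4267) · e^(−0.0456·14/12)
= -93.3260 × 0.94819036 = -88.49
Short position value = −(long value) = $88.49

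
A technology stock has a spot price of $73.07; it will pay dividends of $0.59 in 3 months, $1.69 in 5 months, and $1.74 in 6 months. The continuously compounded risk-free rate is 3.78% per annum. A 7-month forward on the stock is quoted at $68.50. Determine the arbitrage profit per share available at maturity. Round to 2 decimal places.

PV(dividends) I = 0.59·e^(−0.0378·3/12) + 1.69·e^(−0.0378·5/12) + 1.74·e^(−0.0378·6/12) = 3.9555
Fair forward F* = (S − I)·e^(rT) = (73.07 − 3.9555)·e^0.022050 = 69.1145 × 1.022295 = 70.6554
Market $68.50 < fair 70.6554: forward underpriced → reverse cash-and-carry (short the stock, invest proceeds at r, pay the dividends, go long the forward).
Profit at T = |F_mkt − F*| = |68.50 − 70.6554| = $2.16 per share

$2.16 per share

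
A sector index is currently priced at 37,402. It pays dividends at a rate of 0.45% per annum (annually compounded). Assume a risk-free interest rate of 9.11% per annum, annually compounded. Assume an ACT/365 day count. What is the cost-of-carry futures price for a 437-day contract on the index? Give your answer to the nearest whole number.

41,295

F = S · (1+r)^T / (1+q)^T
= 37402 × 1.110027 / 1.005390 = 37402 × 1.104076
F = 41,295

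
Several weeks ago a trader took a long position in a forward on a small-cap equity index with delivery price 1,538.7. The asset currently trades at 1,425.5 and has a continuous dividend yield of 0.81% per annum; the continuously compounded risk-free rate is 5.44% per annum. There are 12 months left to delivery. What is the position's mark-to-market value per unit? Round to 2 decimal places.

-43.23

Current fair forward for the remaining 12 months: F = S·e^((r − q)·T), (r − q) = 0.0544 − 0.0081 = 0.0463
F = 1425.5 · e^(0.0463 × 12/12) = 1425.5 × 1.04738858 = 1493.0524
Value of long forward = (F − K)·e^(−rT) = (1493.0524 − 1538.7) · e^(−0.0544·12/12)
= -45.6476 × 0.94705321 = -43.23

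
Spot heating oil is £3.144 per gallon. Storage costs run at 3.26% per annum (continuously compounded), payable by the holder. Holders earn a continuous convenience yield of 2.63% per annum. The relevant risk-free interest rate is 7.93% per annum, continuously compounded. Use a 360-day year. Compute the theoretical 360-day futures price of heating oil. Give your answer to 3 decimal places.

£3.425 per gallon

Net carry = r + u − y = 0.0793 + 0.0326 − 0.0263 = 0.0856
F = S·e^((r+u−y)T) = 3.144 · e^(0.0856 × 360/360) = 3.144 · e^0.085600
= 3.144 × 1.089370 = £3.425 per gallon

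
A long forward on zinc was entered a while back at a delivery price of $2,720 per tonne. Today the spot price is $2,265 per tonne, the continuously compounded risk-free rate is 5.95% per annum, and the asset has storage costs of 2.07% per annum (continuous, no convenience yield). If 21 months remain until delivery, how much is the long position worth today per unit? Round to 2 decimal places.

-$102.47 per tonne

Current fair forward for the remaining 21 months: F = S·e^((r + u)·T), (r + u) = 0.0595 + 0.0207 = 0.0802
F = 2265 · e^(0.0802 × 21/12) = 2265 × 1.15067647 = 2606.2822
Value of long forward = (F − K)·e^(−rT) = (2606.2822 − 2720) · e^(−0.0595·21/12)
= -113.7178 × 0.90111265 = -102.47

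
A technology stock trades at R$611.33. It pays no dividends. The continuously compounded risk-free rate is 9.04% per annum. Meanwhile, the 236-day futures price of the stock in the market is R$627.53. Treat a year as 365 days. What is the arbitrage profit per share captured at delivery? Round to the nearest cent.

Fair futures: F* = S·e^(carry·T), with carry = r = 0.0904
F* = 611.33 · e^(0.0904 × 236/365) = 611.33 · e^0.058450 = 611.33 × 1.060192 = R$648.1272
Market R$627.53 < fair R$648.1272: forward underpriced → reverse cash-and-carry (short spot, go long the forward).
At maturity, profit = |F_mkt − F*| = |627.53 − 648.1272| = R$20.60 per share

R$20.60 per share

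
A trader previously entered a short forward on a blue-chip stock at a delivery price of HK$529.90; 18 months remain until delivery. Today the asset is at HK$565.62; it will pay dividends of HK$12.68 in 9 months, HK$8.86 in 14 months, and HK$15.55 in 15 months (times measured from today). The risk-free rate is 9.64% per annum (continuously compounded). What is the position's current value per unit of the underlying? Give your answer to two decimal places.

PV(remaining dividends) I = 12.68·e^(−0.0964·9/12) + 8.86·e^(−0.0964·14/12) + 15.55·e^(−0.0964·15/12) = 33.4978
Current forward F = (S − I)·e^(rT) = (565.62 − 33.4978)·e^(0.0964·18/12) = 532.1222 × 1.155577 = 614.9082
Value (long) = (F − K)·e^(−rT) = (614.9082 − 529.90) × 0.865368 = 73.5634
Short position value = −(long value) = -HK$73.56

-HK$73.56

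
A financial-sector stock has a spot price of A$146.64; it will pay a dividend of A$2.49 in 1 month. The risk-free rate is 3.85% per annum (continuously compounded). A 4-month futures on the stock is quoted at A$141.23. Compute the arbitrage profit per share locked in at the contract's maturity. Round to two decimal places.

A$4.79 per share

PV(dividends) I = 2.49·e^(−0.0385·1/12) = 2.4820
Fair futures F* = (S − I)·e^(rT) = (146.64 − 2.4820)·e^0.012833 = 144.1580 × 1.012916 = 146.0199
Market A$141.23 < fair 146.0199: forward underpriced → reverse cash-and-carry (short the stock, invest proceeds at r, pay the dividends, go long the forward).
Profit at T = |F_mkt − F*| = |141.23 − 146.0199| = A$4.79 per share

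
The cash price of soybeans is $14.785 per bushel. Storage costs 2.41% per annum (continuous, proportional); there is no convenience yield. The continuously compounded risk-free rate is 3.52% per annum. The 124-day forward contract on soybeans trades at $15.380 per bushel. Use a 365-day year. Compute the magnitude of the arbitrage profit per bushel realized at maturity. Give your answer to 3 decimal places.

$0.294 per bushel

Fair forward: F* = S·e^(carry·T), with carry = (r + u) = 0.0352 + 0.0241 = 0.0593
F* = 14.785 · e^(0.0593 × 124/365) = 14.785 · e^0.020146 = 14.785 × 1.020350 = $15.0859
Market $15.380 > fair $15.0859: forward overpriced → cash-and-carry (buy spot, short the forward).
At maturity, profit = |F_mkt − F*| = |15.380 − 15.0859| = $0.294 per bushel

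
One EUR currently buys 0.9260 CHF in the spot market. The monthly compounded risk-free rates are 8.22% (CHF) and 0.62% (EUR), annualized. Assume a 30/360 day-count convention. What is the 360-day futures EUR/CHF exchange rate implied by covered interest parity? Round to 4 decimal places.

By covered interest parity, F = S · (1+r_CHF/12)^(12T) / (1+r_EUR/12)^(12T)
= 0.9260 × 1.085369 / 1.006218 = 0.9260 × 1.078662
F = 0.9988 CHF per EUR

0.9988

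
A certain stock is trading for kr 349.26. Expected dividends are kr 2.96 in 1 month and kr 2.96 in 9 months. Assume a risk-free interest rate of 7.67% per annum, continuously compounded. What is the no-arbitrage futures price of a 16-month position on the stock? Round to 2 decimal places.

kr 380.51

PV(dividends) I = 2.96·e^(−0.0767·1/12) + 2.96·e^(−0.0767·9/12)
I = 2.9411 + 2.7945 = 5.7356
F = (S − I)·e^(rT) = (349.26 − 5.7356) · e^(0.0767·16/12)
= 343.5244 · e^0.102267 = 343.5244 × 1.107679 = kr 380.51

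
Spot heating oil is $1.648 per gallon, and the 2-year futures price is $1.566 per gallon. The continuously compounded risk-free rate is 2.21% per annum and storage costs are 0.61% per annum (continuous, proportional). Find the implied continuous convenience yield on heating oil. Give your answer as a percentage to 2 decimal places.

5.37%

F = S·e^((r+u−y)T) ⇒ (r+u−y) = ln(F/S)/T
ln(1.566/1.648) = -0.051038; /T ⇒ -0.025519
y = r + u − ln(F/S)/T = 0.0221 + 0.0061 + 0.025519 = 0.053719
y = 5.37%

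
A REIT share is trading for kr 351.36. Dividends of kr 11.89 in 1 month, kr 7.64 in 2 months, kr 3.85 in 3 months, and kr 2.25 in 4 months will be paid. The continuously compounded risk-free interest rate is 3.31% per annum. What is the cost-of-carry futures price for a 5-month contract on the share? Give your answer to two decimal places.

PV(dividends) I = 11.89·e^(−0.0331·1/12) + 7.64·e^(−0.0331·2/12) + 3.85·e^(−0.0331·3/12) + 2.25·e^(−0.0331·4/12)
I = 11.8572 + 7.5980 + 3.8183 + 2.2253 = 25.4988
F = (S − I)·e^(rT) = (351.36 − 25.4988) · e^(0.0331·5/12)
= 325.8612 · e^0.013792 = 325.8612 × 1.013888 = kr 330.39

kr 330.39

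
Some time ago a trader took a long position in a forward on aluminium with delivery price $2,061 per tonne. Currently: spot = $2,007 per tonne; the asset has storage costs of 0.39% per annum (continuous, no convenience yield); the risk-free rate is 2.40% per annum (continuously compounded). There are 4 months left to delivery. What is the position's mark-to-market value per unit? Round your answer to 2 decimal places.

-$34.97 per tonne

Current fair forward for the remaining 4 months: F = S·e^((r + u)·T), (r + u) = 0.0240 + 0.0039 = 0.0279
F = 2007 · e^(0.0279 × 4/12) = 2007 × 1.00934338 = 2025.7522
Value of long forward = (F − K)·e^(−rT) = (2025.7522 − 2061) · e^(−0.0240·4/12)
= -35.2478 × 0.99203191 = -34.97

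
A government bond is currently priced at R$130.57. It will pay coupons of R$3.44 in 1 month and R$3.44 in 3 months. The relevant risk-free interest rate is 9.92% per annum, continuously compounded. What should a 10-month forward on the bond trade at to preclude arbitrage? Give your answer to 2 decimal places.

R$134.47

PV(coupons) I = 3.44·e^(−0.0992·1/12) + 3.44·e^(−0.0992·3/12)
I = 3.4117 + 3.3557 = 6.7674
F = (S − I)·e^(rT) = (130.57 − 6.7674) · e^(0.0992·10/12)
= 123.8026 · e^0.082667 = 123.8026 × 1.086180 = R$134.47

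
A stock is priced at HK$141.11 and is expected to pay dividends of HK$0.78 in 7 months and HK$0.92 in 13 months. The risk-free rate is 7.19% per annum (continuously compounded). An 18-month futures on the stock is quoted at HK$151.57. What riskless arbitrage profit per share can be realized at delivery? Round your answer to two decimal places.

HK$3.83 per share

PV(dividends) I = 0.78·e^(−0.0719·7/12) + 0.92·e^(−0.0719·13/12) = 1.5990
Fair futures F* = (S − I)·e^(rT) = (141.11 − 1.5990)·e^0.107850 = 139.5110 × 1.113881 = 155.3987
Market HK$151.57 < fair 155.3987: forward underpriced → reverse cash-and-carry (short the stock, invest proceeds at r, pay the dividends, go long the forward).
Profit at T = |F_mkt − F*| = |151.57 − 155.3987| = HK$3.83 per share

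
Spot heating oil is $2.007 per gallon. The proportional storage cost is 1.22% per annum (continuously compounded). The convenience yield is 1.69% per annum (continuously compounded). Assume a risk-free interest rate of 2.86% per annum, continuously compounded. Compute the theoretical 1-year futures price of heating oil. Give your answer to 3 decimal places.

Net carry = r + u − y = 0.0286 + 0.0122 − 0.0169 = 0.0239
F = S·e^((r+u−y)T) = 2.007 · e^(0.0239 × 1) = 2.007 · e^0.023900
= 2.007 × 1.024188 = $2.056 per gallon

$2.056 per gallon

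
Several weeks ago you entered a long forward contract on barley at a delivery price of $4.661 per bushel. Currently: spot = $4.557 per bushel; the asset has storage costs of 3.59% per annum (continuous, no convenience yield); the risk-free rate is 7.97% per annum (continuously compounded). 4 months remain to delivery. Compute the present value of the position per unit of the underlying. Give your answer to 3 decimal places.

Current fair forward for the remaining 4 months: F = S·e^((r + u)·T), (r + u) = 0.0797 + 0.0359 = 0.1156
F = 4.557 · e^(0.1156 × 4/12) = 4.557 × 1.039285 = 4.7360
Value of long forward = (F − K)·e^(−rT) = (4.7360 − 4.661) · e^(−0.0797·4/12)
= 0.0750 × 0.973783 = 0.073

$0.073 per bushel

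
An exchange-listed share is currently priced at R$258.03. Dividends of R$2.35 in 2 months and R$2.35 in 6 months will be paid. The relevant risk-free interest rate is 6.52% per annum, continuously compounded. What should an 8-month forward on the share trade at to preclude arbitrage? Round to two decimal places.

R$264.69

PV(dividends) I = 2.35·e^(−0.0652·2/12) + 2.35·e^(−0.0652·6/12)
I = 2.3246 + 2.2746 = 4.5992
F = (S − I)·e^(rT) = (258.03 − 4.5992) · e^(0.0652·8/12)
= 253.4308 · e^0.043467 = 253.4308 × 1.044426 = R$264.69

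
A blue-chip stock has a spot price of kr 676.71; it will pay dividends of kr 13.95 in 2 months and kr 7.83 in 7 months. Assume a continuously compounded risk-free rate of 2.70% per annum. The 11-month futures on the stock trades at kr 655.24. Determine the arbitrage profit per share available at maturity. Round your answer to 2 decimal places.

PV(dividends) I = 13.95·e^(−0.0270·2/12) + 7.83·e^(−0.0270·7/12) = 21.5950
Fair futures F* = (S − I)·e^(rT) = (676.71 − 21.5950)·e^0.024750 = 655.1150 × 1.025059 = 671.5315
Market kr 655.24 < fair 671.5315: forward underpriced → reverse cash-and-carry (short the stock, invest proceeds at r, pay the dividends, go long the forward).
Profit at T = |F_mkt − F*| = |655.24 − 671.5315| = kr 16.29 per share

kr 16.29 per share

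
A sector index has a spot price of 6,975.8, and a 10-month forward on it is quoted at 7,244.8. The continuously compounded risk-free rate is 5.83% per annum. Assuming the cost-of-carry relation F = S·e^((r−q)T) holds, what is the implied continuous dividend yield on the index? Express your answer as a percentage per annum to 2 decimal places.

From F = S·e^((r−q)T): (r − q) = ln(F/S)/T
ln(7244.8/6975.8) = ln(1.038562) = 0.037837
(r − q) = 0.037837 / (10/12) = 0.045404
q = r − ln(F/S)/T = 0.0583 − 0.045404 = 0.012896
q = 1.29%

1.29%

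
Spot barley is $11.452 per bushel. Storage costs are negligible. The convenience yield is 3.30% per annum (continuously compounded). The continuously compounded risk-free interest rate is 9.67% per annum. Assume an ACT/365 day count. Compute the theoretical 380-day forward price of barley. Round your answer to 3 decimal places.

Net carry = r + u − y = 0.0967 + 0.0000 − 0.0330 = 0.0637
F = S·e^((r+u−y)T) = 11.452 · e^(0.0637 × 380/365) = 11.452 · e^0.066318
= 11.452 × 1.068566 = $12.237 per bushel

$12.237 per bushel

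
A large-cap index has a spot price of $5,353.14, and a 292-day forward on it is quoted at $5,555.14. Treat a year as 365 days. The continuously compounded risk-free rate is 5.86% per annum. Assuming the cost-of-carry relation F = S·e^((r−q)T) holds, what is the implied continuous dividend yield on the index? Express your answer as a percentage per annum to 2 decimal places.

From F = S·e^((r−q)T): (r − q) = ln(F/S)/T
ln(5555.14/5353.14) = ln(1.037735) = 0.037040
(r − q) = 0.037040 / (292/365) = 0.046300
q = r − ln(F/S)/T = 0.0586 − 0.046300 = 0.012300
q = 1.23%

1.23%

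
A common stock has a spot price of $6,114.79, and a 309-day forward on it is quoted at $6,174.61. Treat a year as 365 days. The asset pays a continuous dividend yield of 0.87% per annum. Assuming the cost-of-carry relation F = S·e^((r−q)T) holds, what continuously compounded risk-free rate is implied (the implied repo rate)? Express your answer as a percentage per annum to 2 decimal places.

2.02%

From F = S·e^((r−q)T): (r − q) = ln(F/S)/T
ln(6174.61/6114.79) = ln(1.009783) = 0.009735
(r − q) = 0.009735 / (309/365) = 0.011499
r = ln(F/S)/T + q = 0.011499 + 0.0087 = 0.020199
r = 2.02%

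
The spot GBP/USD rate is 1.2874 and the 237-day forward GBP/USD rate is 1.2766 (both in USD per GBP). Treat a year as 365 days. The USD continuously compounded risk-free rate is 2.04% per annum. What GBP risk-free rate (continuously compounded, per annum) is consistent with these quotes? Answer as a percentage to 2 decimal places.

3.34%

F = S·e^((r_USD − r_GBP)T) ⇒ r_GBP = r_USD − ln(F/S)/T
ln(1.2766/1.2874) = -0.008424; /(237/365) = -0.012974
r_GBP = 0.0204 + 0.012974 = 0.033374
r_GBP = 3.34%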